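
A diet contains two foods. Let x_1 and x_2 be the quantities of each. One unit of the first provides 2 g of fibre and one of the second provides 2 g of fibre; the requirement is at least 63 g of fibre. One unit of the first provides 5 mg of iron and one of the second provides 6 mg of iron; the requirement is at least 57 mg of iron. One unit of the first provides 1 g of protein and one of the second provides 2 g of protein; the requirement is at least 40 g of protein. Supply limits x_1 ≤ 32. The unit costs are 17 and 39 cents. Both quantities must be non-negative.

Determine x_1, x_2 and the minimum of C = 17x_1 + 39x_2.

x_1 = 32, x_2 = 4, minimum C = 700

The feasible region is unbounded (it extends along (0, 1)), but C strictly increases along every unbounded feasible direction, so there is no improving ray and the minimum is attained at a vertex.

The optimum lies where x_1 + 2x_2 = 40 and x_1 = 32.
Solving simultaneously gives x_1 = 32, x_2 = 4.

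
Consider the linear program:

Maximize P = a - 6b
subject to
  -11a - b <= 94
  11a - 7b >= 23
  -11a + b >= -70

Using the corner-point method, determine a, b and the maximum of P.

a = -12/11, b = -82, maximum P = 5400/11

Extreme points and P = a - 6b:
  (-635/88, -117/8) → P = 7087/88
  (-12/11, -82) → P = 5400/11
  (467/66, 47/6) → P = -2635/66

The optimum lies where -11a - b = 94 and -11a + b = -70.
Solving simultaneously gives a = -12/11, b = -82.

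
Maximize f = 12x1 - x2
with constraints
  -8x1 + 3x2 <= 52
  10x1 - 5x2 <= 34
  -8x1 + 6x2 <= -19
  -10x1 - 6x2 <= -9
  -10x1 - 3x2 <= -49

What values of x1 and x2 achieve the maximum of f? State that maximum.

x1 = 109/20, x2 = 41/10, maximum f = 613/10

Extreme points and f = 12x1 - x2:
  (109/20, 41/10) → f = 613/10
  (347/80, 15/8) → f = 2007/40
  (117/28, 101/42) → f = 2005/42

The binding constraints are 10x1 - 5x2 = 34 and -8x1 + 6x2 = -19.
Solving simultaneously gives x1 = 109/20, x2 = 41/10.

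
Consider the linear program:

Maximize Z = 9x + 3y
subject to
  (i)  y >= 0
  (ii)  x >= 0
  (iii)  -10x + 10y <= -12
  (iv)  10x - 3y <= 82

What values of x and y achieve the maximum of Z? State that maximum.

x = 56/5, y = 10, maximum Z = 654/5

Vertices and Z = 9x + 3y:
  (6/5, 0) → Z = 54/5
  (41/5, 0) → Z = 369/5
  (56/5, 10) → Z = 654/5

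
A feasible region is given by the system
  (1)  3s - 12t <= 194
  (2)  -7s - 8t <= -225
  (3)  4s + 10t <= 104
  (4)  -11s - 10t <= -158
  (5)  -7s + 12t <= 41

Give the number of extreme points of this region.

Pairwise boundary intersections that survive every other constraint:
  (1063/27, -683/108)
  (1594/39, -232/39)
  (709/19, -86/19)

3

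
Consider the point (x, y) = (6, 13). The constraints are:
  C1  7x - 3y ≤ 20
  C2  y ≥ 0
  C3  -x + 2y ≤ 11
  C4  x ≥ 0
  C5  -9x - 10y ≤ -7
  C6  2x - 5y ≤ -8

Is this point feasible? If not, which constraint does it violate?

not feasible — violates C3

Constraint C3: -x + 2y = 20, which is not ≤ 11. All other constraints are satisfied.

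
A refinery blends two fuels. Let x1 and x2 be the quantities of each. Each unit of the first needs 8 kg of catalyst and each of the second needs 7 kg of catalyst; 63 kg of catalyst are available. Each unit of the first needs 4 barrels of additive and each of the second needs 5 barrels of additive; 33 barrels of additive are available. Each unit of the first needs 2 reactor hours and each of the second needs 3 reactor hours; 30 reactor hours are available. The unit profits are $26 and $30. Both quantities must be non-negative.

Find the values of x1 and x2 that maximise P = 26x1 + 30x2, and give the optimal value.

x1 = 7, x2 = 1, maximum P = 212

Extreme points and P = 26x1 + 30x2:
  (0, 0) → P = 0
  (0, 33/5) → P = 198
  (63/8, 0) → P = 819/4
  (7, 1) → P = 212

The binding constraints are 8x1 + 7x2 = 63 and 4x1 + 5x2 = 33.
Solving simultaneously gives x1 = 7, x2 = 1.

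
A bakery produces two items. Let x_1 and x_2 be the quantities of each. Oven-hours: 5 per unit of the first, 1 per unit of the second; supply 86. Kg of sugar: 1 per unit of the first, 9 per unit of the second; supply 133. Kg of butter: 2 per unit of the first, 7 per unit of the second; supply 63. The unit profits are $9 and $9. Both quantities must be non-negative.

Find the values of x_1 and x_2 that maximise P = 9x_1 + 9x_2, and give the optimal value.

x_1 = 49/3, x_2 = 13/3, maximum P = 186

Feasible corners and P = 9x_1 + 9x_2:
  (0, 0) → P = 0
  (0, 9) → P = 81
  (86/5, 0) → P = 774/5
  (49/3, 13/3) → P = 186

At the optimal vertex, 5x_1 + x_2 = 86 and 2x_1 + 7x_2 = 63.
Solving simultaneously gives x_1 = 49/3, x_2 = 13/3.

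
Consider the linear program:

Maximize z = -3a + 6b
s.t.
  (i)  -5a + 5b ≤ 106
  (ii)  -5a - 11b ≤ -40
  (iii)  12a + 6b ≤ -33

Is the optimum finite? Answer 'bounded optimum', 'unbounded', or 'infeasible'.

Feasible corners and z = -3a + 6b:
  (-483/40, 73/8) → z = 3639/40
  (-89/10, 123/10) → z = 201/2
  (-201/34, 215/34) → z = 1893/34
The feasible region has finitely many vertices and no improving ray; the maximum is 201/2 at (-89/10, 123/10).

bounded optimum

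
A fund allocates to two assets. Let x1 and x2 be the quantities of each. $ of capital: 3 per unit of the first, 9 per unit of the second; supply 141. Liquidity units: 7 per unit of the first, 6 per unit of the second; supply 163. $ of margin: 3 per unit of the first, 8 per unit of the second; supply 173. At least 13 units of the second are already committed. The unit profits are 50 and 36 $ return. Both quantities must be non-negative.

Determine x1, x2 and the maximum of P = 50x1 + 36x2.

x1 = 8, x2 = 13, maximum P = 868

Corner points and P = 50x1 + 36x2:
  (0, 47/3) → P = 564
  (0, 13) → P = 468
  (8, 13) → P = 868

The binding constraints are 3x1 + 9x2 = 141 and x2 = 13.
Solving simultaneously gives x1 = 8, x2 = 13.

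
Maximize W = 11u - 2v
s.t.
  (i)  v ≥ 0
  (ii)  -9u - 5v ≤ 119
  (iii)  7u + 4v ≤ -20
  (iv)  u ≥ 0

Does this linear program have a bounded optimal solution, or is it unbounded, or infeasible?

The boundaries v = 0 and -9u - 5v = 119 meet at (-119/9, 0), but that point violates u ≥ 0. Every candidate vertex is excluded by some other constraint, so the feasible region is empty.

infeasible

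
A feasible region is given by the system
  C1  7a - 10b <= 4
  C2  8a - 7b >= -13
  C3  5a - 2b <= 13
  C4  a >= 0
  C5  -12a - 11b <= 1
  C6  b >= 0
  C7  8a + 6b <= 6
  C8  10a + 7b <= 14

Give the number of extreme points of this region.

4

Intersecting each pair of boundary lines and keeping only the points that satisfy every inequality leaves:
  (4/7, 0)
  (42/61, 5/61)
  (0, 0)
  (0, 1)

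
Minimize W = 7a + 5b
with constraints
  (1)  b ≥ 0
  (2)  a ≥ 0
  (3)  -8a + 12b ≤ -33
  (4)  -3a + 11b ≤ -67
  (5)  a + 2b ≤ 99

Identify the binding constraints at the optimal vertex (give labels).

Extreme points and W = 7a + 5b:
  (67/3, 0) → W = 469/3
  (99, 0) → W = 693
  (1223/17, 230/17) → W = 9711/17

The minimum is at (67/3, 0). Substituting into each constraint, equality holds for (1) and (4); the remaining constraints have slack.

(1) and (4)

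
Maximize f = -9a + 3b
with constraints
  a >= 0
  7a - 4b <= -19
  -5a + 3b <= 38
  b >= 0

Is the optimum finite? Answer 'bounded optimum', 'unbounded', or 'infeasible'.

bounded optimum

Feasible corners and f = -9a + 3b:
  (0, 19/4) → f = 57/4
  (0, 38/3) → f = 38
  (95, 171) → f = -342
The feasible region has finitely many vertices and no improving ray; the maximum is 38 at (0, 38/3).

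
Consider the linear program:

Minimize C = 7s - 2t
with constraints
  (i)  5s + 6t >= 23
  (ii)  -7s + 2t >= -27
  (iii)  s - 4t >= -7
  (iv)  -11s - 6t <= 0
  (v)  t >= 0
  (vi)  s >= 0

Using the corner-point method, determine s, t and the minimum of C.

s = 25/13, t = 29/13, minimum C = 9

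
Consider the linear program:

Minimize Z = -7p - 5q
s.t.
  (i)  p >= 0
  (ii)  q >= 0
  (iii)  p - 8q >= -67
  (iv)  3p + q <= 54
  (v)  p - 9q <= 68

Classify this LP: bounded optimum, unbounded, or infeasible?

Feasible corners and Z = -7p - 5q:
  (0, 0) → Z = 0
  (0, 67/8) → Z = -335/8
  (18, 0) → Z = -126
  (73/5, 51/5) → Z = -766/5
The feasible region has finitely many vertices and no improving ray; the minimum is -766/5 at (73/5, 51/5).

bounded optimum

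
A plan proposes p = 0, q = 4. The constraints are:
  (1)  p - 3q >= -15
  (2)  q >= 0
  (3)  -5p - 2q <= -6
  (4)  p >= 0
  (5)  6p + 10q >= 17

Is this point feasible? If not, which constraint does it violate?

feasible

(1): -12 ≥ -15 ✓
(2): 4 ≥ 0 ✓
(3): -8 ≤ -6 ✓
(4): 0 ≥ 0 ✓
(5): 40 ≥ 17 ✓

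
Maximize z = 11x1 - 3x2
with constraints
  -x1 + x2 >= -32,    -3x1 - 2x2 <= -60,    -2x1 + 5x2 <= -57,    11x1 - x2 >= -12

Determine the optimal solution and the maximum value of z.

x1 = 103/3, x2 = 7/3, maximum z = 1112/3

Vertices and z = 11x1 - 3x2:
  (124/5, -36/5) → z = 1472/5
  (103/3, 7/3) → z = 1112/3
  (414/19, -51/19) → z = 4707/19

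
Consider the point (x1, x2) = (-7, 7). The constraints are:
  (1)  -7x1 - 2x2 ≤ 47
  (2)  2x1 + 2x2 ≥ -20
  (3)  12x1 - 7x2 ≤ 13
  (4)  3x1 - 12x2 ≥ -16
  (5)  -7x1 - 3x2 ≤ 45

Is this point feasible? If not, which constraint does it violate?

not feasible — violates (4)

Constraint (4): 3x1 - 12x2 = -105, which is not ≥ -16. All other constraints are satisfied.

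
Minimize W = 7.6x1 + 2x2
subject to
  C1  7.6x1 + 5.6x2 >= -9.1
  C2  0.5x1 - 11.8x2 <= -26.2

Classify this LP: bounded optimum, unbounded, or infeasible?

From the feasible point (-12705/4624, 19457/9248), moving in the direction (-5.6, 7.6) keeps every constraint satisfied while W decreases without bound.

unbounded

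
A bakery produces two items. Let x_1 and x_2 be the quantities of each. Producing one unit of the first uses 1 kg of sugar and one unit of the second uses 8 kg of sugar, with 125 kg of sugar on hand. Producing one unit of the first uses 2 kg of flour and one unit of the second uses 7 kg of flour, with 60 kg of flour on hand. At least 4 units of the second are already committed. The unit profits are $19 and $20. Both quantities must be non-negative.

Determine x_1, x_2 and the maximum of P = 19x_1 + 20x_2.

Corner points and P = 19x_1 + 20x_2:
  (0, 60/7) → P = 1200/7
  (0, 4) → P = 80
  (16, 4) → P = 384

x_1 = 16, x_2 = 4, maximum P = 384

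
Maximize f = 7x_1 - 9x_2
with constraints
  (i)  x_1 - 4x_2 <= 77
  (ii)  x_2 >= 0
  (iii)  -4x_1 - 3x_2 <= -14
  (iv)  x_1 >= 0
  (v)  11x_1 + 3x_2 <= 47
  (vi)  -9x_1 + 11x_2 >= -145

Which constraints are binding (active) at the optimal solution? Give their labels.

Corner points and f = 7x_1 - 9x_2:
  (7/2, 0) → f = 49/2
  (47/11, 0) → f = 329/11
  (0, 14/3) → f = -42
  (0, 47/3) → f = -141

The maximum is at (47/11, 0). Substituting into each constraint, equality holds for (ii) and (v); the remaining constraints have slack.

(ii) and (v)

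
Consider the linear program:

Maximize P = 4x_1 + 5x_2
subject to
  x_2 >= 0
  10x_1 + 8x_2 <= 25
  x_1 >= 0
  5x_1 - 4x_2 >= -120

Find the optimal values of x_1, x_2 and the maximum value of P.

Vertices and P = 4x_1 + 5x_2:
  (5/2, 0) → P = 10
  (0, 0) → P = 0
  (0, 25/8) → P = 125/8

The binding constraints are 10x_1 + 8x_2 = 25 and x_1 = 0.
Solving simultaneously gives x_1 = 0, x_2 = 25/8.

x_1 = 0, x_2 = 25/8, maximum P = 125/8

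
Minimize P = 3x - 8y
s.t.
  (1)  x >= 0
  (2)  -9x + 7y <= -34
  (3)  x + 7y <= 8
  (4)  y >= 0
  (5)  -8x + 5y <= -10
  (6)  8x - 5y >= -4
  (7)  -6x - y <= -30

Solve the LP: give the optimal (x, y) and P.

Vertices and P = 3x - 8y:
  (8, 0) → P = 24
  (202/41, 18/41) → P = 462/41
  (5, 0) → P = 15

x = 202/41, y = 18/41, minimum P = 462/41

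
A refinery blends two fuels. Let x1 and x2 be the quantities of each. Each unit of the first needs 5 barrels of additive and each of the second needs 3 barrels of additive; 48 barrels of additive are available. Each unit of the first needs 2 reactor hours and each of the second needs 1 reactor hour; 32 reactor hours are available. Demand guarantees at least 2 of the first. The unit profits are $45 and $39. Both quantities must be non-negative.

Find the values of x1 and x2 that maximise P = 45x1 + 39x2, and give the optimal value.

Extreme points and P = 45x1 + 39x2:
  (48/5, 0) → P = 432
  (2, 0) → P = 90
  (2, 38/3) → P = 584

x1 = 2, x2 = 38/3, maximum P = 584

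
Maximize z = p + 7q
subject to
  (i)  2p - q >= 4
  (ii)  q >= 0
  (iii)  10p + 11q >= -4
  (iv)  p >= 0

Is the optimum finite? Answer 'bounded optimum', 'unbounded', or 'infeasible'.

From the feasible point (2, 0), moving in the direction (1, 2) keeps every constraint satisfied while z increases without bound.

unbounded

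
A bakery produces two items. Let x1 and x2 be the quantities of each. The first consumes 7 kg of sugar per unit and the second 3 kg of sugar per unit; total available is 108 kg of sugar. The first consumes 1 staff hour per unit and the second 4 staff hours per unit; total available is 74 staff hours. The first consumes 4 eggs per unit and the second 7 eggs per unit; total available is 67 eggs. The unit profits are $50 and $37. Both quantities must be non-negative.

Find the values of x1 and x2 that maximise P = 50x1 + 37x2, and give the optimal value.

Feasible corners and P = 50x1 + 37x2:
  (0, 0) → P = 0
  (0, 67/7) → P = 2479/7
  (108/7, 0) → P = 5400/7
  (15, 1) → P = 787

At the optimal vertex, 7x1 + 3x2 = 108 and 4x1 + 7x2 = 67.
Solving simultaneously gives x1 = 15, x2 = 1.

x1 = 15, x2 = 1, maximum P = 787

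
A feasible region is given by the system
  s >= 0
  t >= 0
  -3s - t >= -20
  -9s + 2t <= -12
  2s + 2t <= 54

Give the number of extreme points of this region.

3

Intersecting each pair of boundary lines and keeping only the points that satisfy every inequality leaves:
  (20/3, 0)
  (4/3, 0)
  (52/15, 48/5)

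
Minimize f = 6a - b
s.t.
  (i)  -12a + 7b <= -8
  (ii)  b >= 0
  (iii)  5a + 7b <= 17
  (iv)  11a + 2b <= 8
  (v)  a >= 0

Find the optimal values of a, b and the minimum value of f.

Vertices and f = 6a - b:
  (2/3, 0) → f = 4
  (72/101, 8/101) → f = 424/101
  (8/11, 0) → f = 48/11

The binding constraints are -12a + 7b = -8 and b = 0.
Solving simultaneously gives a = 2/3, b = 0.

a = 2/3, b = 0, minimum f = 4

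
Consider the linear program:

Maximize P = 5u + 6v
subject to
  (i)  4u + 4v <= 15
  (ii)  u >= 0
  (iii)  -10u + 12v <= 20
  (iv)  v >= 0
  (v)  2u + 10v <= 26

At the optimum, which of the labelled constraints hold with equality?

Vertices and P = 5u + 6v:
  (15/4, 0) → P = 75/4
  (23/16, 37/16) → P = 337/16
  (0, 5/3) → P = 10
  (0, 0) → P = 0
  (28/31, 75/31) → P = 590/31

The maximum is at (23/16, 37/16). Substituting into each constraint, equality holds for (i) and (v); the remaining constraints have slack.

(i) and (v)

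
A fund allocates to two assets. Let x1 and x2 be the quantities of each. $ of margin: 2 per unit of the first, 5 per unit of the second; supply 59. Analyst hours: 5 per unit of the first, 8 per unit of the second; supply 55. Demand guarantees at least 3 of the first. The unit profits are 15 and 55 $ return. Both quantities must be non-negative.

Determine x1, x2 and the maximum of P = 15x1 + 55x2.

x1 = 3, x2 = 5, maximum P = 320

Extreme points and P = 15x1 + 55x2:
  (11, 0) → P = 165
  (3, 0) → P = 45
  (3, 5) → P = 320

The binding constraints are 5x1 + 8x2 = 55 and x1 = 3.
Solving simultaneously gives x1 = 3, x2 = 5.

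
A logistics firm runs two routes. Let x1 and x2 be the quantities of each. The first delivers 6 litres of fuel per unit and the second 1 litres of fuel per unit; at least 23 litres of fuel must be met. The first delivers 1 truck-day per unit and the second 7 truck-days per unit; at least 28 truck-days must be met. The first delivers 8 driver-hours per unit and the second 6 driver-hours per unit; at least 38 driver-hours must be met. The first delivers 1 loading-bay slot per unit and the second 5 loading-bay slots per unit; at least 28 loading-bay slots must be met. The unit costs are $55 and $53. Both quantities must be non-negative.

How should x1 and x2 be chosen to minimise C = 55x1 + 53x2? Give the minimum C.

Feasible corners and C = 55x1 + 53x2:
  (0, 23) → C = 1219
  (28, 0) → C = 1540
  (3, 5) → C = 430
The feasible region is unbounded (it extends along (0, 1), (1, 0)), but C strictly increases along every unbounded feasible direction, so there is no improving ray and the minimum is attained at a vertex.

x1 = 3, x2 = 5, minimum C = 430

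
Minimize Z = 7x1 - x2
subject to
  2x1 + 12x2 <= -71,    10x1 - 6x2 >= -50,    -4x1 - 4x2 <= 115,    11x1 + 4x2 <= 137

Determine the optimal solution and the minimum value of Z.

x1 = -445/32, x2 = -475/32, minimum Z = -165/2

Corner points and Z = 7x1 - x2:
  (-171/22, -305/66) → Z = -1643/33
  (482/31, -1055/124) → Z = 14551/124
  (-445/32, -475/32) → Z = -165/2
  (36, -259/4) → Z = 1267/4

The optimum lies where 10x1 - 6x2 = -50 and -4x1 - 4x2 = 115.
Solving simultaneously gives x1 = -445/32, x2 = -475/32.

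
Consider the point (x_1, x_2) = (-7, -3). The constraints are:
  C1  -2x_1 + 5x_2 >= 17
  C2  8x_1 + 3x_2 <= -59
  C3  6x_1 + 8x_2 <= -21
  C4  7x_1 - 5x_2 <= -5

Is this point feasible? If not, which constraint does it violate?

not feasible — violates C1

Constraint C1: -2x_1 + 5x_2 = -1, which is not ≥ 17. All other constraints are satisfied.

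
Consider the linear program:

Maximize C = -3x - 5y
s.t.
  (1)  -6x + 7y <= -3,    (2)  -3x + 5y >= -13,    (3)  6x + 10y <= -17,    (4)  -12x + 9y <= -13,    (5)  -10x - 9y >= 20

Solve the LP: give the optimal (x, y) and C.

Feasible corners and C = -3x - 5y:
  (-52/33, -39/11) → C = 247/11
  (17/77, -190/77) → C = 899/77
  (-7/22, -185/99) → C = 2039/198

At the optimal vertex, -3x + 5y = -13 and -12x + 9y = -13.
Solving simultaneously gives x = -52/33, y = -39/11.

x = -52/33, y = -39/11, maximum C = 247/11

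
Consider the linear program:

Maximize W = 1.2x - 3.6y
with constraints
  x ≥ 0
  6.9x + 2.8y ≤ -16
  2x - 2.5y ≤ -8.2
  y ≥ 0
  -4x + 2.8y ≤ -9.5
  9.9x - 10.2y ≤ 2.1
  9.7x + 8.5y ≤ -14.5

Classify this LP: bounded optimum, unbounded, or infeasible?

The boundaries 9.9x - 10.2y = 2.1 and 9.7x + 8.5y = -14.5 meet at (-255/359, -5464/6103), but that point violates x ≥ 0. Every candidate vertex is excluded by some other constraint, so the feasible region is empty.

infeasible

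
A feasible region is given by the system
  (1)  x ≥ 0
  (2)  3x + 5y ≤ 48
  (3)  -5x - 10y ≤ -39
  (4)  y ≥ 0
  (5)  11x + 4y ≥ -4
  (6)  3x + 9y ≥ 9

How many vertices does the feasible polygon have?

The feasible vertices (each the meet of two boundaries and inside every other half-plane) are:
  (0, 48/5)
  (0, 39/10)
  (16, 0)
  (39/5, 0)

4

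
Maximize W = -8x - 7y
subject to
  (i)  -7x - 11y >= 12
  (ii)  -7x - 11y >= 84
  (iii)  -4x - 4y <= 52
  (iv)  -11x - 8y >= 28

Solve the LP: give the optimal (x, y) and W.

Extreme points and W = -8x - 7y:
  (-59/4, 7/4) → W = 423/4
  (28/5, -56/5) → W = 168/5
  (76/3, -115/3) → W = 197/3

x = -59/4, y = 7/4, maximum W = 423/4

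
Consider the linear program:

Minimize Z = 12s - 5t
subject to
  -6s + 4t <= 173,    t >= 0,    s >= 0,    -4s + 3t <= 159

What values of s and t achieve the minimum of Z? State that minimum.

s = 0, t = 173/4, minimum Z = -865/4

The feasible region is unbounded (it extends along (3, 4), (1, 0)), but Z strictly increases along every unbounded feasible direction, so there is no improving ray and the minimum is attained at a vertex.

The binding constraints are -6s + 4t = 173 and s = 0.
Solving simultaneously gives s = 0, t = 173/4.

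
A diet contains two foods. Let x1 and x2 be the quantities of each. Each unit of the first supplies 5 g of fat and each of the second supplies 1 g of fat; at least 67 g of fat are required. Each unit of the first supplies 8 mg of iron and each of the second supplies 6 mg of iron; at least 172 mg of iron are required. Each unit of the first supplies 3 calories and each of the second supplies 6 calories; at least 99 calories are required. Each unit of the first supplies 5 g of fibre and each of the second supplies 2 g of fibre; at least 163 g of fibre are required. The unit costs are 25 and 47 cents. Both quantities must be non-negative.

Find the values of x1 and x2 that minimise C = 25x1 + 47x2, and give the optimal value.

The feasible region is unbounded (it extends along (0, 1), (1, 0)), but C strictly increases along every unbounded feasible direction, so there is no improving ray and the minimum is attained at a vertex.

The binding constraints are 3x1 + 6x2 = 99 and 5x1 + 2x2 = 163.
Solving simultaneously gives x1 = 65/2, x2 = 1/4.

x1 = 65/2, x2 = 1/4, minimum C = 3297/4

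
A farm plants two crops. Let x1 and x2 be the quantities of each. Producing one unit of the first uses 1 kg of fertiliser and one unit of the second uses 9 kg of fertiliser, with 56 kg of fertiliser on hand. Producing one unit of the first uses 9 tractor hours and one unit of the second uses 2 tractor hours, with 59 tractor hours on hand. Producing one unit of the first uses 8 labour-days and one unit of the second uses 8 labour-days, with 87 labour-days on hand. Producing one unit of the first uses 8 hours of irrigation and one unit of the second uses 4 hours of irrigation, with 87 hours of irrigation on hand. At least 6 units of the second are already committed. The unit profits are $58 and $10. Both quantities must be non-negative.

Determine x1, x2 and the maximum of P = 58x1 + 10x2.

x1 = 2, x2 = 6, maximum P = 176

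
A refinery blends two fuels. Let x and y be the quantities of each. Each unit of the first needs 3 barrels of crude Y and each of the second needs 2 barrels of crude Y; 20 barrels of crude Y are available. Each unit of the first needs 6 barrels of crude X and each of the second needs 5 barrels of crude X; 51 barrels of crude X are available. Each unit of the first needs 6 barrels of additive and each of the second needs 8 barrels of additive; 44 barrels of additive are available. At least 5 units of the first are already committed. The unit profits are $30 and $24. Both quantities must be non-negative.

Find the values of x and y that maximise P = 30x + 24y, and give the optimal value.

x = 6, y = 1, maximum P = 204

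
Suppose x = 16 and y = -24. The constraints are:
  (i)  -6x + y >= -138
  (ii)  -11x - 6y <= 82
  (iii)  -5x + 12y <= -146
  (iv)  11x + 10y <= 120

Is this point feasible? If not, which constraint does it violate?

(i): -120 ≥ -138 ✓
(ii): -32 ≤ 82 ✓
(iii): -368 ≤ -146 ✓
(iv): -64 ≤ 120 ✓

feasible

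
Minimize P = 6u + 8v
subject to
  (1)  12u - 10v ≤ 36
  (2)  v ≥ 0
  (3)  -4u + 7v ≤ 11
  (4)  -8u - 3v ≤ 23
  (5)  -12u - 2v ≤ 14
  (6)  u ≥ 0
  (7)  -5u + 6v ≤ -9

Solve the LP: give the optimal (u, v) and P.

Corner points and P = 6u + 8v:
  (3, 0) → P = 18
  (63/11, 36/11) → P = 666/11
  (9/5, 0) → P = 54/5

u = 9/5, v = 0, minimum P = 54/5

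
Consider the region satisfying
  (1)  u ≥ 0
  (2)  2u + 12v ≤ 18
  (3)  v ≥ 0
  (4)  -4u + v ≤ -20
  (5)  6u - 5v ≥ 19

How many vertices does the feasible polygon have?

3

Pairwise boundary intersections that survive every other constraint:
  (9, 0)
  (129/25, 16/25)
  (5, 0)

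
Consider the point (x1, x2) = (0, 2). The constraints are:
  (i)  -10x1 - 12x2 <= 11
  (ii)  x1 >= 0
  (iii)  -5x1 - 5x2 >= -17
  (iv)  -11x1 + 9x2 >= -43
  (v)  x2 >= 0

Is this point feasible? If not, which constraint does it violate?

(i): -24 ≤ 11 ✓
(ii): 0 ≥ 0 ✓
(iii): -10 ≥ -17 ✓
(iv): 18 ≥ -43 ✓
(v): 2 ≥ 0 ✓

feasible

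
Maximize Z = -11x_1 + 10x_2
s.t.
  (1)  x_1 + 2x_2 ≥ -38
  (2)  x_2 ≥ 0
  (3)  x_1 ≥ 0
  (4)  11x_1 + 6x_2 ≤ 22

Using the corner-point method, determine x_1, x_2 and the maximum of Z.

Vertices and Z = -11x_1 + 10x_2:
  (0, 0) → Z = 0
  (2, 0) → Z = -22
  (0, 11/3) → Z = 110/3

x_1 = 0, x_2 = 11/3, maximum Z = 110/3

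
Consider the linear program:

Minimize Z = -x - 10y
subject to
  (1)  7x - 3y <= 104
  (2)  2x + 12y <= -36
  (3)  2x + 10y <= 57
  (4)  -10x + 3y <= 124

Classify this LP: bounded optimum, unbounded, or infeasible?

Extreme points and Z = -x - 10y:
  (38/3, -46/9) → Z = 346/9
  (-76, -212) → Z = 2196
  (-38/3, -8/9) → Z = 194/9
The feasible region has finitely many vertices and no improving ray; the minimum is 194/9 at (-38/3, -8/9).

bounded optimum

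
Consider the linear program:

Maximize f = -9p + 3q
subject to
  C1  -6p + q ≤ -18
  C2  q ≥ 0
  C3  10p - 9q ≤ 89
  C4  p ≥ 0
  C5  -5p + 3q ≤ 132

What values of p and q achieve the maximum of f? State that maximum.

p = 186/13, q = 882/13, maximum f = 972/13

Corner points and f = -9p + 3q:
  (3, 0) → f = -27
  (186/13, 882/13) → f = 972/13
  (89/10, 0) → f = -801/10
The feasible region is unbounded (it extends along (9, 10), (3, 5)), but f strictly decreases along every unbounded feasible direction, so there is no improving ray and the maximum is attained at a vertex.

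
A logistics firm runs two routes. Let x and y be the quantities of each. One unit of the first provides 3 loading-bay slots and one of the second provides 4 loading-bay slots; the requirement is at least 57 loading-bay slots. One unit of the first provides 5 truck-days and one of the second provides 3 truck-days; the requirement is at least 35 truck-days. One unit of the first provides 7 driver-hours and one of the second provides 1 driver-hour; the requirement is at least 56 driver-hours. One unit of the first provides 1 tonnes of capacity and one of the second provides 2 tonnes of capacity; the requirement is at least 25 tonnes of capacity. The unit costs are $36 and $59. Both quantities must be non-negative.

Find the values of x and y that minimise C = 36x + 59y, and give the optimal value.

Feasible corners and C = 36x + 59y:
  (0, 56) → C = 3304
  (25, 0) → C = 900
  (167/25, 231/25) → C = 19641/25
  (7, 9) → C = 783
The feasible region is unbounded (it extends along (0, 1), (1, 0)), but C strictly increases along every unbounded feasible direction, so there is no improving ray and the minimum is attained at a vertex.

The binding constraints are 3x + 4y = 57 and x + 2y = 25.
Solving simultaneously gives x = 7, y = 9.

x = 7, y = 9, minimum C = 783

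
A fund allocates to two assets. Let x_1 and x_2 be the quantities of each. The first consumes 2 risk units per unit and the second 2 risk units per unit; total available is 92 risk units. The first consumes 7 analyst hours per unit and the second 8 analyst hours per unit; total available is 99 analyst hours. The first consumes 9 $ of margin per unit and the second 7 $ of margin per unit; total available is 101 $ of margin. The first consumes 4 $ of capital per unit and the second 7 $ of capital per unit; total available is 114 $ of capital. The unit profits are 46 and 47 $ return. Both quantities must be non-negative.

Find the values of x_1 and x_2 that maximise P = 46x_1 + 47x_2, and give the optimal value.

x_1 = 5, x_2 = 8, maximum P = 606

Vertices and P = 46x_1 + 47x_2:
  (0, 0) → P = 0
  (0, 99/8) → P = 4653/8
  (101/9, 0) → P = 4646/9
  (5, 8) → P = 606

The binding constraints are 7x_1 + 8x_2 = 99 and 9x_1 + 7x_2 = 101.
Solving simultaneously gives x_1 = 5, x_2 = 8.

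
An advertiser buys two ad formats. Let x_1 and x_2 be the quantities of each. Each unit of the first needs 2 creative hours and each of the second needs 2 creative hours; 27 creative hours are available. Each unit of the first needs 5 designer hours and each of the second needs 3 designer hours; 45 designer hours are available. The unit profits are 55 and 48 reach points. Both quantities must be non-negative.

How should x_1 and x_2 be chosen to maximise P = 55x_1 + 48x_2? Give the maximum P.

The optimum lies where 2x_1 + 2x_2 = 27 and 5x_1 + 3x_2 = 45.
Solving simultaneously gives x_1 = 9/4, x_2 = 45/4.

x_1 = 9/4, x_2 = 45/4, maximum P = 2655/4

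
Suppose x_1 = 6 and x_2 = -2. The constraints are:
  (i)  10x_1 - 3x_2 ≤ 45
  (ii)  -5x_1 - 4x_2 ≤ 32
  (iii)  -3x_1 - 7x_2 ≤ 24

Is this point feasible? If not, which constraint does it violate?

not feasible — violates (i)

Constraint (i): 10x_1 - 3x_2 = 66, which is not ≤ 45. All other constraints are satisfied.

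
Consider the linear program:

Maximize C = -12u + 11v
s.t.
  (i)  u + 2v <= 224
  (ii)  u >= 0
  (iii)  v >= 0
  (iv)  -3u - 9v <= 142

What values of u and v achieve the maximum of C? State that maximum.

u = 0, v = 112, maximum C = 1232

Extreme points and C = -12u + 11v:
  (0, 112) → C = 1232
  (224, 0) → C = -2688
  (0, 0) → C = 0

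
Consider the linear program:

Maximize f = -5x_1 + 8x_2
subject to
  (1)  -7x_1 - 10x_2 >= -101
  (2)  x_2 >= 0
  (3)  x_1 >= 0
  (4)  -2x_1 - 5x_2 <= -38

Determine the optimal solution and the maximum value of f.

x_1 = 0, x_2 = 101/10, maximum f = 404/5

Corner points and f = -5x_1 + 8x_2:
  (0, 101/10) → f = 404/5
  (25/3, 64/15) → f = -113/15
  (0, 38/5) → f = 304/5

The binding constraints are -7x_1 - 10x_2 = -101 and x_1 = 0.
Solving simultaneously gives x_1 = 0, x_2 = 101/10.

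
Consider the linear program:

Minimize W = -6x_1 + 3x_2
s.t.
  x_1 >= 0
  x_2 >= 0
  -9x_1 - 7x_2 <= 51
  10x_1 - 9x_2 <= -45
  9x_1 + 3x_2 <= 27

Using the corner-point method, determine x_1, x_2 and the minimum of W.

Extreme points and W = -6x_1 + 3x_2:
  (0, 5) → W = 15
  (0, 9) → W = 27
  (36/37, 225/37) → W = 459/37

The optimum lies where 10x_1 - 9x_2 = -45 and 9x_1 + 3x_2 = 27.
Solving simultaneously gives x_1 = 36/37, x_2 = 225/37.

x_1 = 36/37, x_2 = 225/37, minimum W = 459/37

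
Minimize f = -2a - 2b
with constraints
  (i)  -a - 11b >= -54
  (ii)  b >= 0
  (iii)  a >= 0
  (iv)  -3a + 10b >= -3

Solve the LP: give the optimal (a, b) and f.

a = 573/43, b = 159/43, minimum f = -1464/43

Corner points and f = -2a - 2b:
  (0, 54/11) → f = -108/11
  (573/43, 159/43) → f = -1464/43
  (0, 0) → f = 0
  (1, 0) → f = -2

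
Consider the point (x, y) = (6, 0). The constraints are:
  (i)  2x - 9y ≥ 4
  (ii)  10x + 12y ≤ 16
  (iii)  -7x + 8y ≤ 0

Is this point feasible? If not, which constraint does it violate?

Constraint (ii): 10x + 12y = 60, which is not ≤ 16. All other constraints are satisfied.

not feasible — violates (ii)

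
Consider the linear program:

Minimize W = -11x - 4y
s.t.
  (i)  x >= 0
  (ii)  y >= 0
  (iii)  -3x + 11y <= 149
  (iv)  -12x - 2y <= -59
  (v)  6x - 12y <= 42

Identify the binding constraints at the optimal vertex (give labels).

(iii) and (v)

Feasible corners and W = -11x - 4y:
  (59/12, 0) → W = -649/12
  (7, 0) → W = -77
  (117/46, 655/46) → W = -3907/46
  (75, 34) → W = -961

The minimum is at (75, 34). Substituting into each constraint, equality holds for (iii) and (v); the remaining constraints have slack.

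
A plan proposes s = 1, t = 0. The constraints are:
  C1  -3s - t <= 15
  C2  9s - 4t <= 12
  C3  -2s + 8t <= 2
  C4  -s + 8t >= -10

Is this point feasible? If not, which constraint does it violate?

feasible

C1: -3 ≤ 15 ✓
C2: 9 ≤ 12 ✓
C3: -2 ≤ 2 ✓
C4: -1 ≥ -10 ✓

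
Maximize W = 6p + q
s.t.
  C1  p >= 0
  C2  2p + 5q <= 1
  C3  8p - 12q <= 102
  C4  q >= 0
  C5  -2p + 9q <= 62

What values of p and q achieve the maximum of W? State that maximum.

p = 1/2, q = 0, maximum W = 3

The optimum lies where 2p + 5q = 1 and q = 0.
Solving simultaneously gives p = 1/2, q = 0.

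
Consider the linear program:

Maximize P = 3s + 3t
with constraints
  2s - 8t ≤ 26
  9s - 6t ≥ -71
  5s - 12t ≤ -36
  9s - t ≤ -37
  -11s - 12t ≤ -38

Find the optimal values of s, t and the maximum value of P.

s = -151/45, t = 34/5, maximum P = 31/3

Vertices and P = 3s + 3t:
  (-151/45, 34/5) → P = 31/3
  (-104/29, 1123/174) → P = 499/58
  (-58/17, 107/17) → P = 147/17

The binding constraints are 9s - 6t = -71 and 9s - t = -37.
Solving simultaneously gives s = -151/45, t = 34/5.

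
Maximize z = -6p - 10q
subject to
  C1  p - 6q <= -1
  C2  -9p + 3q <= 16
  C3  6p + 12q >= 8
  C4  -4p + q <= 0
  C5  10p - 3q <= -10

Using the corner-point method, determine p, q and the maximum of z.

p = 5, q = 20, maximum z = -230

Corner points and z = -6p - 10q:
  (16/3, 64/3) → z = -736/3
  (6, 70/3) → z = -808/3
  (5, 20) → z = -230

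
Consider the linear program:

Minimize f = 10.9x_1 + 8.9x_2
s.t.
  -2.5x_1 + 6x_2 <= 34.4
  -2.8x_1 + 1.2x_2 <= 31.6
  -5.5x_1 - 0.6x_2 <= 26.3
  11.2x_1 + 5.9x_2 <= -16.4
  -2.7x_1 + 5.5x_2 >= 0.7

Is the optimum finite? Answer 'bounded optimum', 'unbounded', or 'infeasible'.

Feasible corners and f = 10.9x_1 + 8.9x_2:
  (-2974/575, 823/230) → f = -282097/11500
  (-30136/8195, 34428/8195) → f = -110366/40975
  (-14507/3187, -6716/3187) → f = -2178987/31870
  (-9433/7753, -3644/7753) → f = -1352513/77530
The feasible region has finitely many vertices and no improving ray; the minimum is -2178987/31870 at (-14507/3187, -6716/3187).

bounded optimum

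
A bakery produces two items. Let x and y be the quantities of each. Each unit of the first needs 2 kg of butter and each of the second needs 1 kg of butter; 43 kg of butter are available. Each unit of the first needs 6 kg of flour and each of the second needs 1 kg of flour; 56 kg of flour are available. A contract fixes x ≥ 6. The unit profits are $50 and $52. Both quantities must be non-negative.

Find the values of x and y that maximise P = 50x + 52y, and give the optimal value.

Corner points and P = 50x + 52y:
  (28/3, 0) → P = 1400/3
  (6, 0) → P = 300
  (6, 20) → P = 1340

At the optimal vertex, 6x + y = 56 and x = 6.
Solving simultaneously gives x = 6, y = 20.

x = 6, y = 20, maximum P = 1340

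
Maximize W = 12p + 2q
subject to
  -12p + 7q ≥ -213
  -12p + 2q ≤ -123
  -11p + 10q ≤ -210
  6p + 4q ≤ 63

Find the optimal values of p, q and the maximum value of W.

Vertices and W = 12p + 2q:
  (29/4, -18) → W = 51
  (431/30, -29/5) → W = 804/5
  (405/49, -1167/98) → W = 3693/49
  (735/52, -567/104) → W = 8253/52

p = 431/30, q = -29/5, maximum W = 804/5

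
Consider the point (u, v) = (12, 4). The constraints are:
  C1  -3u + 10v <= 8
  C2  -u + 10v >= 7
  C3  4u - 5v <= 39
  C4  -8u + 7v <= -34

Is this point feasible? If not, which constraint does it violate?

feasible

C1: 4 ≤ 8 ✓
C2: 28 ≥ 7 ✓
C3: 28 ≤ 39 ✓
C4: -68 ≤ -34 ✓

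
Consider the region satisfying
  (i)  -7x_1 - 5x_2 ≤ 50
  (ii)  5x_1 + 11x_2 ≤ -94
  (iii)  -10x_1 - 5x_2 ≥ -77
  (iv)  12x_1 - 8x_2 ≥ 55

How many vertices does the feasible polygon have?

4

Of the 6 pairwise boundary intersections, those satisfying every inequality are:
  (127/3, -1039/15)
  (-125/116, -985/116)
  (1317/85, -265/17)
  (-147/172, -1403/172)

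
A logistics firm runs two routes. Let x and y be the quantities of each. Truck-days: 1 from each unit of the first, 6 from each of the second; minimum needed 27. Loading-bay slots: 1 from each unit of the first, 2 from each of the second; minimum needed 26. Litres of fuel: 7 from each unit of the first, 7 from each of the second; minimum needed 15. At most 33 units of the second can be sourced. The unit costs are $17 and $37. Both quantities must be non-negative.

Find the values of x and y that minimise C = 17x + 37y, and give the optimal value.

x = 51/2, y = 1/4, minimum C = 1771/4

Corner points and C = 17x + 37y:
  (0, 13) → C = 481
  (0, 33) → C = 1221
  (27, 0) → C = 459
  (51/2, 1/4) → C = 1771/4
The feasible region is unbounded (it extends along (1, 0)), but C strictly increases along every unbounded feasible direction, so there is no improving ray and the minimum is attained at a vertex.

The optimum lies where x + 6y = 27 and x + 2y = 26.
Solving simultaneously gives x = 51/2, y = 1/4.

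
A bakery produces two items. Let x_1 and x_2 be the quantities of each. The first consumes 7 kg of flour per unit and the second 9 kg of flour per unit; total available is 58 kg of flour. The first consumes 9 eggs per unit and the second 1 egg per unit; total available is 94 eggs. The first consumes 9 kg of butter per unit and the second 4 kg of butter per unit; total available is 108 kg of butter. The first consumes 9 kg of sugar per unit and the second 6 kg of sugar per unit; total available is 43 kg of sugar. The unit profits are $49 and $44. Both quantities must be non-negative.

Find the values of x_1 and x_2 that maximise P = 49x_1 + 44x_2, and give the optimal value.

Extreme points and P = 49x_1 + 44x_2:
  (0, 0) → P = 0
  (0, 58/9) → P = 2552/9
  (43/9, 0) → P = 2107/9
  (1, 17/3) → P = 895/3

The optimum lies where 7x_1 + 9x_2 = 58 and 9x_1 + 6x_2 = 43.
Solving simultaneously gives x_1 = 1, x_2 = 17/3.

x_1 = 1, x_2 = 17/3, maximum P = 895/3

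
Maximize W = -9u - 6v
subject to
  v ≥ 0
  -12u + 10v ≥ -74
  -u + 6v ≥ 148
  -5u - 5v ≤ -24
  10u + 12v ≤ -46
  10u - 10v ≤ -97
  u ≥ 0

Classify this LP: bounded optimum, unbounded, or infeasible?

The boundaries -12u + 10v = -74 and 10u - 10v = -97 meet at (171/2, 476/5), but that point violates 10u + 12v ≤ -46. Every candidate vertex is excluded by some other constraint, so the feasible region is empty.

infeasible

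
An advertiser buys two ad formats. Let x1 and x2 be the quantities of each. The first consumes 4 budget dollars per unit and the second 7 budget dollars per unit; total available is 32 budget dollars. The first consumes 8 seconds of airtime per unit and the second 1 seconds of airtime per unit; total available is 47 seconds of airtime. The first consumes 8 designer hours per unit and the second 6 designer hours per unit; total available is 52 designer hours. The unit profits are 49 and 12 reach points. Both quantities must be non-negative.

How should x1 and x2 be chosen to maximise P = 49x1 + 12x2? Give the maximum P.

Extreme points and P = 49x1 + 12x2:
  (0, 0) → P = 0
  (0, 32/7) → P = 384/7
  (47/8, 0) → P = 2303/8
  (43/8, 3/2) → P = 2251/8
  (23/4, 1) → P = 1175/4

At the optimal vertex, 8x1 + x2 = 47 and 8x1 + 6x2 = 52.
Solving simultaneously gives x1 = 23/4, x2 = 1.

x1 = 23/4, x2 = 1, maximum P = 1175/4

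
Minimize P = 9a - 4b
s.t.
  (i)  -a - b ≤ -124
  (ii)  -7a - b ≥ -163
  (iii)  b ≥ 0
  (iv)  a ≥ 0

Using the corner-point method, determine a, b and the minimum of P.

Feasible corners and P = 9a - 4b:
  (13/2, 235/2) → P = -823/2
  (0, 124) → P = -496
  (0, 163) → P = -652

The optimum lies where -7a - b = -163 and a = 0.
Solving simultaneously gives a = 0, b = 163.

a = 0, b = 163, minimum P = -652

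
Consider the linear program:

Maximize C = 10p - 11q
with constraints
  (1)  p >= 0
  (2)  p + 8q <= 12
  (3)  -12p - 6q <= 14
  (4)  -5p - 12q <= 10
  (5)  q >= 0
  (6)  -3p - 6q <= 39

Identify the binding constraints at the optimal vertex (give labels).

(2) and (5)

Corner points and C = 10p - 11q:
  (0, 3/2) → C = -33/2
  (0, 0) → C = 0
  (12, 0) → C = 120

The maximum is at (12, 0). Substituting into each constraint, equality holds for (2) and (5); the remaining constraints have slack.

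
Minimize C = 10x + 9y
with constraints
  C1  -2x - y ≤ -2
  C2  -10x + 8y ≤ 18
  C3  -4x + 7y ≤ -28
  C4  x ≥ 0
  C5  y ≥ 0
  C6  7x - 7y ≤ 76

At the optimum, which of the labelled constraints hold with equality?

C3 and C5

Feasible corners and C = 10x + 9y:
  (7, 0) → C = 70
  (16, 36/7) → C = 1444/7
  (76/7, 0) → C = 760/7

The minimum is at (7, 0). Substituting into each constraint, equality holds for C3 and C5; the remaining constraints have slack.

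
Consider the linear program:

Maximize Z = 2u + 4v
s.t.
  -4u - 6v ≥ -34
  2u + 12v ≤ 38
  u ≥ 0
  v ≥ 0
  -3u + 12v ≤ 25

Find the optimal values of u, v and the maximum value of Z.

u = 5, v = 7/3, maximum Z = 58/3

Corner points and Z = 2u + 4v:
  (5, 7/3) → Z = 58/3
  (17/2, 0) → Z = 17
  (13/5, 41/15) → Z = 242/15
  (0, 0) → Z = 0
  (0, 25/12) → Z = 25/3

The binding constraints are -4u - 6v = -34 and 2u + 12v = 38.
Solving simultaneously gives u = 5, v = 7/3.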